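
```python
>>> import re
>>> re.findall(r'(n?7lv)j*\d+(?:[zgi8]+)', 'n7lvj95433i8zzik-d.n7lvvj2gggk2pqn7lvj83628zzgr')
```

Pattern: optionally the literal 'n', then the literal '7lv' (captured); then zero or more of a literal 'j', then one or more of a digit; then one or more of one of [zgi8] (non-capturing group).
Walking the string: at [0:15] match 'n7lvj95433i8zzi', group 1 = 'n7lv'; at [33:46] match 'n7lvj83628zzg', group 1 = 'n7lv'.
One capturing group, so `findall` returns just the captured substring from each match — 2 in all.

['n7lv', 'n7lv']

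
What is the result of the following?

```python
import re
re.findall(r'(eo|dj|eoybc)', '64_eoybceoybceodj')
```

The regex engine tests alternatives in the order written; an earlier branch that matches wins even if a later one would match more.
Scanning left to right: at [3:5] match 'eo', group 1 = 'eo'; at [8:10] match 'eo', group 1 = 'eo'; at [13:15] match 'eo', group 1 = 'eo'; at [15:17] match 'dj', group 1 = 'dj'.
Because there's exactly one group, `findall` drops the full match and keeps group 1 from each hit.

['eo', 'eo', 'eo', 'dj']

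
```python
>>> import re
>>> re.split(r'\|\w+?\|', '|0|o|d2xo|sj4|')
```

['', 'o', 'sj4|']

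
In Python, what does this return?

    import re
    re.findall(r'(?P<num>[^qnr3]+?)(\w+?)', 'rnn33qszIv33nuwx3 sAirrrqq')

[('s', 'z'), ('I', 'v'), ('u', 'w'), ('x', '3'), (' ', 's'), ('A', 'i')]

The pattern matches one or more of any character except [qnr3] (lazy) (captured as 'num'); then one or more of a word character (lazy) (captured).
With 2 capturing groups, `findall` returns a 2-tuple per match.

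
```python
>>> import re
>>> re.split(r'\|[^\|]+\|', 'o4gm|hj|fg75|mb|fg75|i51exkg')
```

['o4gm', 'fg75', 'fg75|i51exkg']

`split` removes every match and returns the 3 fragments in between.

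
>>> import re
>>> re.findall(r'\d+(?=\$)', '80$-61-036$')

['80', '036']

Lookahead/lookbehind check context without consuming it, so the matched span excludes the asserted characters.
No capturing groups, so `findall` returns the 2 full match strings.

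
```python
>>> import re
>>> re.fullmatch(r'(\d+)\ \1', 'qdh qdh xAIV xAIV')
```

The backreference `\1` re-matches whatever the first group consumed, character for character.
`fullmatch` succeeds only if the pattern covers the string from start to end.
Here the pattern can't cover the whole string, so the call returns None.

None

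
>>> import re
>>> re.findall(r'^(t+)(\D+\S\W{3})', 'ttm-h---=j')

This matches anchored at the start of the string; then one or more of a literal 't' (captured); then one or more of a non-digit, then a non-whitespace character, then exactly 3 of a non-word character (captured).
Matches: at [0:9] match 'ttm-h---=', groups = ('tt', 'm-h---=').
With 2 capturing groups, `findall` returns a 2-tuple per match.

[('tt', 'm-h---=')]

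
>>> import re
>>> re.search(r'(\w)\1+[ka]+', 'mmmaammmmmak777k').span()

(0, 5)

A backreference is literal: `\1` must see the identical characters the first group matched.
`search` walks the string left to right and returns the first match it finds.
The match spans [0:5] → 'mmmaa'.
Captured: group 1 = 'm'.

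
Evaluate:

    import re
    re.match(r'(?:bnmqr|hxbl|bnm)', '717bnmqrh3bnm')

With `match`, the pattern is implicitly anchored at the beginning.
Here the string doesn't start with a match, so the call returns None.

None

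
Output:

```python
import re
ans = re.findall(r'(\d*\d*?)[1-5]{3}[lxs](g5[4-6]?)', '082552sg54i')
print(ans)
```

[('082', 'g54')]

`findall` packs the 2 group values into a tuple for every match.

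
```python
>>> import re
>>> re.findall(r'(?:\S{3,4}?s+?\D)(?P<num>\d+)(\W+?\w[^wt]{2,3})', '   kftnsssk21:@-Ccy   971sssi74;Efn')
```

Pattern: 3 to 4 of a non-whitespace character (lazy), then one or more of the literal 's' (lazy), then a non-digit (non-capturing group); then one or more of a digit (captured as 'num'); then one or more of a non-word character (lazy), then a word character, then 2 to 3 of any character except [wt] (captured).
Matches: at [3:20] match 'kftnsssk21:@-Ccy ', groups = ('21', ':@-Ccy '); at [22:35] match '971sssi74;Efn', groups = ('74', ';Efn').
2 groups means each result is a tuple of 2 captured strings — 2 here.

[('21', ':@-Ccy '), ('74', ';Efn')]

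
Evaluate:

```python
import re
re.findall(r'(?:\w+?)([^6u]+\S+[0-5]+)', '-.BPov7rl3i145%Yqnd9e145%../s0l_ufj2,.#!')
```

['Pov7rl3i145%Yqnd9e145%../s0l_ufj2']

The pattern matches one or more of a word character (lazy) (non-capturing group); then one or more of any character except [6u], then one or more of a non-whitespace character, then one or more of a character in [0-5] (captured).
Scanning left to right: at [2:36] match 'BPov7rl3i145%Yqnd9e145%../s0l_ufj2', group 1 = 'Pov7rl3i145%Yqnd9e145%../s0l_ufj2'.
Because there's exactly one group, `findall` drops the full match and keeps group 1 from the one hit.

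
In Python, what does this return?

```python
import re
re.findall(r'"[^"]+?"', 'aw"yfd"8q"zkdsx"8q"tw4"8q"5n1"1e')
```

Scanning left to right: at [2:7] → '"yfd"'; at [9:16] → '"zkdsx"'; at [18:23] → '"tw4"'; at [25:30] → '"5n1"'.
No capturing groups, so `findall` returns the 4 full match strings.

['"yfd"', '"zkdsx"', '"tw4"', '"5n1"']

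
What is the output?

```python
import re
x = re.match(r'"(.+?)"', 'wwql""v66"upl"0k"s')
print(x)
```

None

`re.match` won't scan ahead — the pattern has to work from the very first character.
Here the pattern fails at index 0, so the call returns None.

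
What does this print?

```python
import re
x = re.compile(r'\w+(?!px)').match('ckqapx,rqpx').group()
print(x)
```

ckqapx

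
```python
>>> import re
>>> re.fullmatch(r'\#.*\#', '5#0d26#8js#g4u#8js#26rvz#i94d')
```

For `fullmatch`, every character of the input must be accounted for by the pattern.
Here there's no way to consume every character, so the call returns None.

None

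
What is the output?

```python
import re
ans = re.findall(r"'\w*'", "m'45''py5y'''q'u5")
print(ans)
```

["'45'", "'py5y'", "''"]

Since nothing is captured, `findall` lists the 3 matched substrings directly.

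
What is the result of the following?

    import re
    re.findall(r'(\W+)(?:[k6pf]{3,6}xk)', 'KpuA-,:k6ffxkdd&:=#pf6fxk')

Pattern: one or more of a non-word character (captured); then 3 to 6 of one of [k6pf], then the literal 'xk' (non-capturing group).
Walking the string: at [4:13] match '-,:k6ffxk', group 1 = '-,:'; at [15:25] match '&:=#pf6fxk', group 1 = '&:=#'.
With a single group, `findall` returns only what that group captured — 2 items.

['-,:', '&:=#']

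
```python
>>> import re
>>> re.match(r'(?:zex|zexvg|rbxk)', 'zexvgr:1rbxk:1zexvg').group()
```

'zex'

The regex engine tests alternatives in the order written; an earlier branch that matches wins even if a later one would match more.
With `match`, the pattern is implicitly anchored at the beginning.
The match spans [0:3] → 'zex'.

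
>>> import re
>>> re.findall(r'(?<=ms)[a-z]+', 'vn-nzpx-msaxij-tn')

The positive lookaround only admits positions where the adjacent text matches; those characters stay outside the span.
Matches: at [10:14] → 'axij'.
Since nothing is captured, `findall` lists the 1 matched substring directly.

['axij']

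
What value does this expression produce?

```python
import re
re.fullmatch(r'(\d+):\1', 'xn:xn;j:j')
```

The backreference `\1` re-matches whatever the first group consumed, character for character.
`re.fullmatch` is like wrapping the pattern in `^…$` (in single-line mode).
Here the string isn't matched end-to-end, so the call returns None.

None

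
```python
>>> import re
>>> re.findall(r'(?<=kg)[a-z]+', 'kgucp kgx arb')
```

['ucp', 'x']

The lookaround is zero-width — it requires the adjacent text to match without consuming it, so the asserted text isn't part of the match.
Walking the string: at [2:5] → 'ucp'; at [8:9] → 'x'.
`findall` yields the raw match text (2 of them) because the pattern has no groups.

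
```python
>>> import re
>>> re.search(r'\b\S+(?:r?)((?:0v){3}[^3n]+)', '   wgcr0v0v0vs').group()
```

This matches a word boundary (`\b`, zero-width); then one or more of a non-whitespace character; then optionally a literal 'r' (non-capturing group); then the literal '0v' repeated 3 times, then one or more of any character except [3n] (captured).
Unlike `match`, `search` isn't anchored — it looks for the pattern anywhere in the string.
The match spans [3:14] → 'wgcr0v0v0vs'.
Captured: group 1 = '0v0v0vs'.

'wgcr0v0v0vs'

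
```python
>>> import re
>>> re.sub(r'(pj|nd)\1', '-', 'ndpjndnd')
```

A backreference is literal: `\1` must see the identical characters the first group matched.
Matches: at [4:8] → 'ndnd'.
Each match is replaced by '-'.

'ndpj-'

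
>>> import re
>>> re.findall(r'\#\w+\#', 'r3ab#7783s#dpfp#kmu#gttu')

['#7783s#', '#kmu#']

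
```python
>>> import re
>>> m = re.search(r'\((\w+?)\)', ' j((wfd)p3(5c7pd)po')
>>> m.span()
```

`re.search` scans for the first position where the pattern succeeds.
The match spans [3:8] → '(wfd)'.
Captured: group 1 = 'wfd'.

(3, 8)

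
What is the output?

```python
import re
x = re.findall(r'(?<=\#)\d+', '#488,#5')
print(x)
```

['488', '5']

The positive lookaround only admits positions where the adjacent text matches; those characters stay outside the span.
Since nothing is captured, `findall` lists the 2 matched substrings directly.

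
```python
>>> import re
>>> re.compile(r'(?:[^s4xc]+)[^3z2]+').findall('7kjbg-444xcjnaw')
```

Pattern: one or more of any character except [s4xc] (non-capturing group); then one or more of any character except [3z2].
Walking the string: at [0:15] → '7kjbg-444xcjnaw'.
With no groups in the pattern, `findall` gives back each whole match — 1 here.

['7kjbg-444xcjnaw']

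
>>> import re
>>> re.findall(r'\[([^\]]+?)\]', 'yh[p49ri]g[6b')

['p49ri']

Matches: at [2:9] match '[p49ri]', group 1 = 'p49ri'.
One capturing group, so `findall` returns just the captured substring from the one match — 1 in all.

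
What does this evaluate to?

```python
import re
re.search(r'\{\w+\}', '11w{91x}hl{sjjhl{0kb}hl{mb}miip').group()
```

The match spans [3:8] → '{91x}'.

'{91x}'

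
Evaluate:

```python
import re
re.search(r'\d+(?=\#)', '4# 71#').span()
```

(0, 1)

Because the assertion is zero-width, the text it checks is not consumed and won't appear in the result.
Unlike `match`, `search` isn't anchored — it looks for the pattern anywhere in the string.
The match spans [0:1] → '4'.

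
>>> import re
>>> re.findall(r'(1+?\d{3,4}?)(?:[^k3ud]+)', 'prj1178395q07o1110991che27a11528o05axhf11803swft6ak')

['11783']

The `?` after the quantifier makes it lazy — it takes as little as possible before letting the rest of the pattern try.
One capturing group, so `findall` returns just the captured substring from the one match — 1 in all.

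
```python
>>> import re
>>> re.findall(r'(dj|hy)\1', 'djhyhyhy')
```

['hy']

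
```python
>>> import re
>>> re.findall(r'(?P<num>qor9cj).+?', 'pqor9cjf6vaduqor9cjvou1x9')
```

['qor9cj', 'qor9cj']

This matches the literal 'qor', then the literal '9cj' (captured as 'num'); then one or more of any character (lazy).
Scanning left to right: at [1:8] match 'qor9cjf', group 1 = 'qor9cj'; at [13:20] match 'qor9cjv', group 1 = 'qor9cj'.
Because there's exactly one group, `findall` drops the full match and keeps group 1 from each hit.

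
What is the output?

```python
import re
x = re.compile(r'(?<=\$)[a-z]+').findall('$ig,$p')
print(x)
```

Lookahead/lookbehind check context without consuming it, so the matched span excludes the asserted characters.
Walking the string: at [1:3] → 'ig'; at [5:6] → 'p'.
`findall` yields the raw match text (2 of them) because the pattern has no groups.

['ig', 'p']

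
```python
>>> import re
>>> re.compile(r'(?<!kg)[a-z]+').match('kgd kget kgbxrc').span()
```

(0, 3)

With `match`, the pattern is implicitly anchored at the beginning.
The match spans [0:3] → 'kgd'.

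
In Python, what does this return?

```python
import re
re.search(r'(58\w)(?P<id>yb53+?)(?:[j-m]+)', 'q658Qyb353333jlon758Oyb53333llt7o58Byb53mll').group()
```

Pattern: the literal '58', then a word character (captured); then the literal 'yb5', then one or more of the literal '3' (lazy) (captured as 'id'); then one or more of a character in [j-m] (non-capturing group).
Unlike `match`, `search` isn't anchored — it looks for the pattern anywhere in the string.
The match spans [18:30] → '58Oyb53333ll'.
Captured: group 1 = '58O', group 2 = 'yb53333'.

'58Oyb53333ll'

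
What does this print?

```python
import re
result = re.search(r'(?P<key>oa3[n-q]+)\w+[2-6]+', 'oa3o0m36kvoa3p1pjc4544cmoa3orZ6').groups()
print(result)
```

This matches the literal 'oa3', then one or more of a character in [n-q] (captured as 'key'); then one or more of a word character, then one or more of a character in [2-6].
`re.search` scans for the first position where the pattern succeeds.
The match spans [0:31] → 'oa3o0m36kvoa3p1pjc4544cmoa3orZ6'.
Captured: group 1 = 'oa3o'.

('oa3o',)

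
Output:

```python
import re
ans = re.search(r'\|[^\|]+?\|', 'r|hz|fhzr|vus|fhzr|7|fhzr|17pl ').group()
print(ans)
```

|hz|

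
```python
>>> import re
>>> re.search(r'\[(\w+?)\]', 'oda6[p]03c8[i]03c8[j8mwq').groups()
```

('p',)

`re.search` scans for the first position where the pattern succeeds.
The match spans [4:7] → '[p]'.
Captured: group 1 = 'p'.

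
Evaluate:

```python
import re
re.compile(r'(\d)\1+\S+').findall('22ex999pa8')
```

`\1` is not a pattern — it's the concrete string captured by group 1, re-applied verbatim.
With a single group, `findall` returns only what that group captured — 1 item.

['2']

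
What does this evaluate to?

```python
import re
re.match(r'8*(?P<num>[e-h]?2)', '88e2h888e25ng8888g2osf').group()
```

'88e2'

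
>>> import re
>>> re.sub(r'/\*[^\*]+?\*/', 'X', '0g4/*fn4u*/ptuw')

'0g4Xptuw'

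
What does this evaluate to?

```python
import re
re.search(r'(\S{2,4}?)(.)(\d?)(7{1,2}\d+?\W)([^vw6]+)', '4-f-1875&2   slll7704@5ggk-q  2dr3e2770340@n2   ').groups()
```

('4-f-', '1', '8', '75&', '2   slll7704@5ggk-q  2dr3e2770340@n2   ')

Pattern: 2 to 4 of a non-whitespace character (lazy) (captured); then any character (captured); then optionally a digit (captured); then 1 to 2 of the literal '7', then one or more of a digit (lazy), then a non-word character (captured); then one or more of any character except [vw6] (captured).
`search` walks the string left to right and returns the first match it finds.
The match spans [0:48] → '4-f-1875&2   slll7704@5ggk-q  2dr3e2770340@n2   '.
Captured: group 1 = '4-f-', group 2 = '1', group 3 = '8', group 4 = '75&', group 5 = '2   slll7704@5ggk-q  2dr3e2770340@n2   '.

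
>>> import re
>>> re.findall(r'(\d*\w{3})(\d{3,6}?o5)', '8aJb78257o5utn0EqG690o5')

The pattern matches zero or more of a digit, then exactly 3 of a word character (captured); then 3 to 6 of a digit (lazy), then the literal 'o5' (captured).
Walking the string: at [0:11] match '8aJb78257o5', groups = ('8aJb', '78257o5'); at [14:23] match '0EqG690o5', groups = ('0EqG', '690o5').
Multiple groups make `findall` return tuples — one 2-tuple for each match.

[('8aJb', '78257o5'), ('0EqG', '690o5')]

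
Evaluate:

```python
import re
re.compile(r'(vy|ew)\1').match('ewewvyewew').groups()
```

The match spans [0:4] → 'ewew'.
Captured: group 1 = 'ew'.

('ew',)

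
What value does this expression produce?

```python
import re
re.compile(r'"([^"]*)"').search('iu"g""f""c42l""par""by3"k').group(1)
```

'g'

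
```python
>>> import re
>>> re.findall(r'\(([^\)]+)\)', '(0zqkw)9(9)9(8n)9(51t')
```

One capturing group, so `findall` returns just the captured substring from each match — 3 in all.

['0zqkw', '9', '8n']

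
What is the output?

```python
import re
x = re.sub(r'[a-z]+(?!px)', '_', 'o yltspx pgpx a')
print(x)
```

_ _ _ _

`(?!…)`/`(?<!…)` only lets a position through if the neighbouring text does NOT match; no characters are consumed.
Each match is replaced by '_'.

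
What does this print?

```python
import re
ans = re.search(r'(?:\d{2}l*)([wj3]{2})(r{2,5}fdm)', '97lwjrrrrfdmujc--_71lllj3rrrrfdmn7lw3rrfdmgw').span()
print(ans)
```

Pattern: exactly 2 of a digit, then zero or more of the literal 'l' (non-capturing group); then exactly 2 of one of [wj3] (captured); then 2 to 5 of the literal 'r', then the literal 'fdm' (captured).
`re.search` tries every starting position until one works.
The match spans [0:12] → '97lwjrrrrfdm'.
Captured: group 1 = 'wj', group 2 = 'rrrrfdm'.

(0, 12)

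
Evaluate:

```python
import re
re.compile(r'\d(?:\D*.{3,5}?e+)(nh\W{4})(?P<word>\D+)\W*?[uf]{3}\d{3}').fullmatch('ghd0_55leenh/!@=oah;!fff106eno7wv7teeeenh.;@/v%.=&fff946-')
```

Pattern: a digit; then zero or more of a non-digit, then 3 to 5 of any character (lazy), then one or more of the literal 'e' (non-capturing group); then the literal 'nh', then exactly 4 of a non-word character (captured); then one or more of a non-digit (captured as 'word'); then zero or more of a non-word character (lazy), then exactly 3 of one of [uf], then exactly 3 of a digit.
`re.fullmatch` requires the pattern to consume the entire string.
Here the pattern can't cover the whole string, so the call returns None.

None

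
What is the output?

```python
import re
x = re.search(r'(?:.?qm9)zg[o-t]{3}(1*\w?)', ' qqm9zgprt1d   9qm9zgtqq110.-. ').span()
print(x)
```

Pattern: optionally any character, then the literal 'qm9' (non-capturing group); then the literal 'zg', then exactly 3 of a character in [o-t]; then zero or more of the literal '1', then optionally a word character (captured).
The match spans [1:12] → 'qqm9zgprt1d'.

(1, 12)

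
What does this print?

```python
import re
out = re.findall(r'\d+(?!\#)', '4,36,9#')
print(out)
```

['4', '36']

Because the assertion is negative and zero-width, positions next to the forbidden text are skipped.
Since nothing is captured, `findall` lists the 2 matched substrings directly.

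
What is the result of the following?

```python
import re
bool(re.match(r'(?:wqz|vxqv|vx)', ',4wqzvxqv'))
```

False

`match` is anchored at position 0; if the pattern doesn't fit there, it returns None.
Here position 0 doesn't satisfy it, so the call returns None, and `bool(None)` is False.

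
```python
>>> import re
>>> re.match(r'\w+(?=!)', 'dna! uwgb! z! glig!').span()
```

(0, 3)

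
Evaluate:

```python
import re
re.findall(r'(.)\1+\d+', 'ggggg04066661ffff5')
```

['g', 'f']

`\1` is not a pattern — it's the concrete string captured by group 1, re-applied verbatim.
`findall` collects group 1 from each match (2 total).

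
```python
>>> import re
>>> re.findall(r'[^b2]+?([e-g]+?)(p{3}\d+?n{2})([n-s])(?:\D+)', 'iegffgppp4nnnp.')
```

[('egffg', 'ppp4nn', 'n')]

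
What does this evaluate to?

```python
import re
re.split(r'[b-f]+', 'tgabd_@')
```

['tga', '_@']

This matches one or more of a character in [b-f].
Matches to split on: at [3:5] → 'bd'.
`split` removes every match and returns the 2 fragments in between.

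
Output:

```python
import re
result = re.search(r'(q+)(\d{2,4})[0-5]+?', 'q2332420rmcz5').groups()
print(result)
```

This matches one or more of a literal 'q' (captured); then 2 to 4 of a digit (captured); then one or more of a character in [0-5] (lazy).
`search` walks the string left to right and returns the first match it finds.
The match spans [0:6] → 'q23324'.
Captured: group 1 = 'q', group 2 = '2332'.

('q', '2332')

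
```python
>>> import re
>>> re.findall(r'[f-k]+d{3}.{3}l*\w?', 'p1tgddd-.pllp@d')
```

['gddd-.pllp']

The pattern matches one or more of a character in [f-k], then exactly 3 of a literal 'd', then exactly 3 of any character; then zero or more of the literal 'l', then optionally a word character.
Matches: at [3:13] → 'gddd-.pllp'.
No capturing groups, so `findall` returns the 1 full match string.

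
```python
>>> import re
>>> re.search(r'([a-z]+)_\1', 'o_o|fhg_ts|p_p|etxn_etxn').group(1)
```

'o'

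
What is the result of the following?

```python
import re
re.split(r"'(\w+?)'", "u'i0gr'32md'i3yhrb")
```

Because the pattern has a capturing group, `split` also inserts each captured text between the pieces.

['u', 'i0gr', "32md'i3yhrb"]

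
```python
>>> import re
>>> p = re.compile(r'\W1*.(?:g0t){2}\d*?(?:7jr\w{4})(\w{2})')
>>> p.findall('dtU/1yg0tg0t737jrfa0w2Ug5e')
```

Pattern: a non-word character, then zero or more of a literal '1'; then any character, then the literal 'g0t' repeated 2 times, then zero or more of a digit (lazy); then the literal '7jr', then exactly 4 of a word character (non-capturing group); then exactly 2 of a word character (captured).
Matches: at [3:23] match '/1yg0tg0t737jrfa0w2U', group 1 = '2U'.
`findall` collects group 1 from the one match (1 total).

['2U']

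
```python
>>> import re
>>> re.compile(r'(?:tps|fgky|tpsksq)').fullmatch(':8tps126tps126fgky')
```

None

For `fullmatch`, every character of the input must be accounted for by the pattern.
Here the string isn't matched end-to-end, so the call returns None.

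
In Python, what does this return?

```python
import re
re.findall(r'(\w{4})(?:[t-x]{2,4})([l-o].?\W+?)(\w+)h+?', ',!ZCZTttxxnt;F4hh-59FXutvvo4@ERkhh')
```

This matches exactly 4 of a word character (captured); then 2 to 4 of a character in [t-x] (non-capturing group); then a character in [l-o], then optionally any character, then one or more of a non-word character (lazy) (captured); then one or more of a word character (captured); then one or more of a literal 'h' (lazy).
Matches: at [2:17] match 'ZCZTttxxnt;F4hh', groups = ('ZCZT', 'nt;', 'F4h'); at [18:34] match '59FXutvvo4@ERkhh', groups = ('59FX', 'o4@', 'ERkh').
Multiple groups make `findall` return tuples — one 3-tuple for each match.

[('ZCZT', 'nt;', 'F4h'), ('59FX', 'o4@', 'ERkh')]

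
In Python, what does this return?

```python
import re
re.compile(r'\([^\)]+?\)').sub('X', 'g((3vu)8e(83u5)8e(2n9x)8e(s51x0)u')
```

Every occurrence is swapped for 'X'.

'gX8eX8eX8eXu'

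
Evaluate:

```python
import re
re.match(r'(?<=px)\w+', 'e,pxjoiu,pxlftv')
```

None

Lookahead/lookbehind check context without consuming it, so the matched span excludes the asserted characters.
`re.match` won't scan ahead — the pattern has to work from the very first character.
Here position 0 doesn't satisfy it, so the call returns None.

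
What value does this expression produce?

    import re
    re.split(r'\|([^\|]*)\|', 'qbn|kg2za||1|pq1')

['qbn', 'kg2za', '', '1', 'pq1']

`re.split` interleaves the captured-group text with the surrounding fragments.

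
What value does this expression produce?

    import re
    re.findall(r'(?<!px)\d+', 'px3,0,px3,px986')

A negative assertion filters positions out without eating any characters.
Walking the string: at [4:5] → '0'; at [13:15] → '86'.
Since nothing is captured, `findall` lists the 2 matched substrings directly.

['0', '86']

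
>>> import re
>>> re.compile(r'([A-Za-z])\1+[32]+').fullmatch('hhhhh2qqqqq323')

None

`\1` is not a pattern — it's the concrete string captured by group 1, re-applied verbatim.
`fullmatch` succeeds only if the pattern covers the string from start to end.
Here the string isn't matched end-to-end, so the call returns None.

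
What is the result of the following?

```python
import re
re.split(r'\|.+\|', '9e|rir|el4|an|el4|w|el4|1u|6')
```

['9e', '6']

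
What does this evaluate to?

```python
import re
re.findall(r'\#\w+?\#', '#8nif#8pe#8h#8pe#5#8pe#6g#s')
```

['#8nif#', '#8h#', '#5#', '#6g#']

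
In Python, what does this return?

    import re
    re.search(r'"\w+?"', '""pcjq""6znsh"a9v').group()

Unlike `match`, `search` isn't anchored — it looks for the pattern anywhere in the string.
The match spans [1:7] → '"pcjq"'.

'"pcjq"'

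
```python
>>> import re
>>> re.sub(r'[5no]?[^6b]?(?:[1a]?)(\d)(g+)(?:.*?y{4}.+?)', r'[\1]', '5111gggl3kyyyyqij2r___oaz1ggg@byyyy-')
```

Pattern: optionally one of [5no], then optionally any character except [6b]; then optionally one of [1a] (non-capturing group); then a digit (captured); then one or more of a literal 'g' (captured); then zero or more of any character (lazy), then exactly 4 of the literal 'y', then one or more of any character (lazy) (non-capturing group).
The `?` after the quantifier makes it lazy — it takes as little as possible before letting the rest of the pattern try.
Matches: at [0:15] → '5111gggl3kyyyyq'; at [24:36] → 'z1ggg@byyyy-'.
The replacement refers to a captured group, so each match is rewritten using its own captured text.

'[1]ij2r___oa[1]'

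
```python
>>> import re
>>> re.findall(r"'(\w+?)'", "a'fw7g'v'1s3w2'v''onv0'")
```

Scanning left to right: at [1:7] match "'fw7g'", group 1 = 'fw7g'; at [8:15] match "'1s3w2'", group 1 = '1s3w2'; at [17:23] match "'onv0'", group 1 = 'onv0'.
`findall` collects group 1 from each match (3 total).

['fw7g', '1s3w2', 'onv0']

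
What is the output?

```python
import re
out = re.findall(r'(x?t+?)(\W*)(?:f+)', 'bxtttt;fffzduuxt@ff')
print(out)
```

[('xtttt', ';'), ('xt', '@')]

Pattern: optionally a literal 'x', then one or more of the literal 't' (lazy) (captured); then zero or more of a non-word character (captured); then one or more of a literal 'f' (non-capturing group).
Walking the string: at [1:10] match 'xtttt;fff', groups = ('xtttt', ';'); at [14:19] match 'xt@ff', groups = ('xt', '@').
`findall` packs the 2 group values into a tuple for every match.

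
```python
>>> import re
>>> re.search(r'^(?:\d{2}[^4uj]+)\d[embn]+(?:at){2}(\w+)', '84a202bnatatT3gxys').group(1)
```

This matches anchored at the start of the string; then exactly 2 of a digit, then one or more of any character except [4uj] (non-capturing group); then a digit, then one or more of one of [embn], then the literal 'at' repeated 2 times; then one or more of a word character (captured).
`re.search` tries every starting position until one works.
The match spans [0:18] → '84a202bnatatT3gxys'.
Captured: group 1 = 'T3gxys'.

'T3gxys'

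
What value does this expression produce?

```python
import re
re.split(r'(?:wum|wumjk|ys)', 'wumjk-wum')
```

['', 'jk-', '']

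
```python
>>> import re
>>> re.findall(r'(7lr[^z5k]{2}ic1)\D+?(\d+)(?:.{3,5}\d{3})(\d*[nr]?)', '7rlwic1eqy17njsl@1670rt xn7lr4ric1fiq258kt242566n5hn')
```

[('7lr4ric1', '258', 'n')]

3 groups means the one result is a tuple of 3 captured strings — 1 here.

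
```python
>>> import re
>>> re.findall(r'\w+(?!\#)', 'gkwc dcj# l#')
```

['gkwc', 'dc']

A negative assertion filters positions out without eating any characters.
Matches: at [0:4] → 'gkwc'; at [5:7] → 'dc'.
No capturing groups, so `findall` returns the 2 full match strings.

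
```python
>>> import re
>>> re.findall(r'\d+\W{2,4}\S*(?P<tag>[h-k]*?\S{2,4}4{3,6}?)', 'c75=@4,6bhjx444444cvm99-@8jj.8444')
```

Pattern: one or more of a digit, then 2 to 4 of a non-word character, then zero or more of a non-whitespace character; then zero or more of a character in [h-k] (lazy), then 2 to 4 of a non-whitespace character, then 3 to 6 of the literal '4' (lazy) (captured as 'tag').
Scanning left to right: at [1:33] match '75=@4,6bhjx444444cvm99-@8jj.8444', group 1 = '.8444'.
With a single group, `findall` returns only what that group captured — 1 item.

['.8444']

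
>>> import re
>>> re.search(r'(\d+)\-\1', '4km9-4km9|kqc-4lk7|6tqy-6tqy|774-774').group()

'774-774'

`\1` has to match the exact text group 1 already captured.
The match spans [29:36] → '774-774'.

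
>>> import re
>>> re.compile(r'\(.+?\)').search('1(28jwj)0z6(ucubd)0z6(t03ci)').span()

Lazy quantifiers expand one character at a time until the remainder of the pattern can match.
`re.search` scans for the first position where the pattern succeeds.
The match spans [1:8] → '(28jwj)'.

(1, 8)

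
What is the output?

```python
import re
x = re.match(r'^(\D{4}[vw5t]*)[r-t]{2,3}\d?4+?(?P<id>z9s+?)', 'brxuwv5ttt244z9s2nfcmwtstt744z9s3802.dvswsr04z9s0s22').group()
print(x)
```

Pattern: anchored at the start of the string; then exactly 4 of a non-digit, then zero or more of one of [vw5t] (captured); then 2 to 3 of a character in [r-t], then optionally a digit, then one or more of the literal '4' (lazy); then the literal 'z9', then one or more of the literal 's' (lazy) (captured as 'id').
With `match`, the pattern is implicitly anchored at the beginning.
The match spans [0:16] → 'brxuwv5ttt244z9s'.
Captured: group 1 = 'brxuwv5t', group 2 = 'z9s'.

brxuwv5ttt244z9s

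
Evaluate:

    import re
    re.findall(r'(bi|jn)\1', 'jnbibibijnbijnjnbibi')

A backreference is literal: `\1` must see the identical characters the first group matched.
Walking the string: at [2:6] match 'bibi', group 1 = 'bi'; at [12:16] match 'jnjn', group 1 = 'jn'; at [16:20] match 'bibi', group 1 = 'bi'.
Because there's exactly one group, `findall` drops the full match and keeps group 1 from each hit.

['bi', 'jn', 'bi']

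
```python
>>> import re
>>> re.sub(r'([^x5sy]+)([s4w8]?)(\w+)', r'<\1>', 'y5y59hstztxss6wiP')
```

'y5y5<9h>'

Pattern: one or more of any character except [x5sy] (captured); then optionally one of [s4w8] (captured); then one or more of a word character (captured).
Matches: at [4:17] → '9hstztxss6wiP'.
Each match is replaced using the text its own group 1 captured.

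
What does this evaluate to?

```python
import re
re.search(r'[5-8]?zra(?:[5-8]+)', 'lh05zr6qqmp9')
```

None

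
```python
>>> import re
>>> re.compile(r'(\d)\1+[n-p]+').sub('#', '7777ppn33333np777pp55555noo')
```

'####'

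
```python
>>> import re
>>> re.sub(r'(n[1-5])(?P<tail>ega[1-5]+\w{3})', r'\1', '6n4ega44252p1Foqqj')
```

'6n4oqqj'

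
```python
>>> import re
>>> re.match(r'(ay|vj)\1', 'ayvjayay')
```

After group 1 captures some text, `\1` only succeeds where that same text appears again.
`re.match` only tries the pattern at the start of the string.
Here the pattern fails at index 0, so the call returns None.

None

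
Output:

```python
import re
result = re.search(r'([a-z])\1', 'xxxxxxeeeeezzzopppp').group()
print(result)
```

xx

`\1` is not a pattern — it's the concrete string captured by group 1, re-applied verbatim.
`re.search` tries every starting position until one works.
The match spans [0:2] → 'xx'.
Captured: group 1 = 'x'.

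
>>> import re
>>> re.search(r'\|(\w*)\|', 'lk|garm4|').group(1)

'garm4'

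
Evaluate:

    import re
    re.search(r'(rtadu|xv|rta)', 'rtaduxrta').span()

`|` is ordered: at each position the engine commits to the first alternative that works.
The match spans [0:5] → 'rtadu'.

(0, 5)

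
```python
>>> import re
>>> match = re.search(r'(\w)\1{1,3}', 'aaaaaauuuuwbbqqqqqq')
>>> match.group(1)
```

`\1` is not a pattern — it's the concrete string captured by group 1, re-applied verbatim.
`re.search` tries every starting position until one works.
The match spans [0:4] → 'aaaa'.
Captured: group 1 = 'a'.

'a'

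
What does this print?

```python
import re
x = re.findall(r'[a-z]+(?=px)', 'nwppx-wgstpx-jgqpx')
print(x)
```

The positive lookaround only admits positions where the adjacent text matches; those characters stay outside the span.
Since nothing is captured, `findall` lists the 3 matched substrings directly.

['nwp', 'wgst', 'jgq']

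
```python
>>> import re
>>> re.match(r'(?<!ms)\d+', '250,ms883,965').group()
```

Because the assertion is negative and zero-width, positions next to the forbidden text are skipped.
With `match`, the pattern is implicitly anchored at the beginning.
The match spans [0:3] → '250'.

'250'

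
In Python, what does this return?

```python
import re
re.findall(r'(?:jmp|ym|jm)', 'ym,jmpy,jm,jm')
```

`|` is ordered: at each position the engine commits to the first alternative that works.
Matches: at [0:2] → 'ym'; at [3:6] → 'jmp'; at [8:10] → 'jm'; at [11:13] → 'jm'.
Since nothing is captured, `findall` lists the 4 matched substrings directly.

['ym', 'jmp', 'jm', 'jm']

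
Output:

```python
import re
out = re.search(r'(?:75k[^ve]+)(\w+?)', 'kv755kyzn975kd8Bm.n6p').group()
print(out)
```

The match spans [10:21] → '75kd8Bm.n6p'.

75kd8Bm.n6p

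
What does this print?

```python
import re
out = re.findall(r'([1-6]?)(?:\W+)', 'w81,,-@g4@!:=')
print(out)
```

['1', '4']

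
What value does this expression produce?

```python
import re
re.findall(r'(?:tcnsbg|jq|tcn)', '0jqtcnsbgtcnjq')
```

['jq', 'tcnsbg', 'tcn', 'jq']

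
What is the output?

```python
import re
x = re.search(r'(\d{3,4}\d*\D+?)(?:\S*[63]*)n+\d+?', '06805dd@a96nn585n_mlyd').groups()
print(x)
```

The match spans [0:14] → '06805dd@a96nn5'.
Captured: group 1 = '06805d'.

('06805d',)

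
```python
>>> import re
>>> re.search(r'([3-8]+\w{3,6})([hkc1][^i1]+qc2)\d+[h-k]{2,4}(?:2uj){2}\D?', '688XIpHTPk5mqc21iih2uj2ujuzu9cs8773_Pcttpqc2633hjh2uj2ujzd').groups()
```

('688XIpHTP', 'k5mqc2')

The pattern matches one or more of a character in [3-8], then 3 to 6 of a word character (captured); then one of [hkc1], then one or more of any character except [i1], then the literal 'qc2' (captured); then one or more of a digit; then 2 to 4 of a character in [h-k], then the literal '2uj' repeated 2 times, then optionally a non-digit.
`re.search` scans for the first position where the pattern succeeds.
The match spans [0:26] → '688XIpHTPk5mqc21iih2uj2uju'.
Captured: group 1 = '688XIpHTP', group 2 = 'k5mqc2'.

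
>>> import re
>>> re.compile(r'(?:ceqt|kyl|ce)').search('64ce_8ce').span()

The match spans [2:4] → 'ce'.

(2, 4)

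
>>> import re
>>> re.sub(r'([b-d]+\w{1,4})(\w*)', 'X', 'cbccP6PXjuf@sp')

Pattern: one or more of a character in [b-d], then 1 to 4 of a word character (captured); then zero or more of a word character (captured).
Matches: at [0:11] → 'cbccP6PXjuf'.
Each match is replaced by 'X'.

'X@sp'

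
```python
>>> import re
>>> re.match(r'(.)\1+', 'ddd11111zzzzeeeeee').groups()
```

The match spans [0:3] → 'ddd'.
Captured: group 1 = 'd'.

('d',)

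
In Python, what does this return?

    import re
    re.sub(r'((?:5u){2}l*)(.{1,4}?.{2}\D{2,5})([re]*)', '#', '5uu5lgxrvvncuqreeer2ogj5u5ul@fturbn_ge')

A non-greedy quantifier consumes as few characters as it can — just enough that the remainder of the pattern still matches from where it stops; whatever follows it matches normally.
`sub` substitutes '#' at each match site.

'5uu5lgxrvvncuqreeer2ogj#ge'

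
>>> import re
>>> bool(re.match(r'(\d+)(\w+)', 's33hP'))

This matches one or more of a digit (captured); then one or more of a word character (captured).
`re.match` won't scan ahead — the pattern has to work from the very first character.
Here position 0 doesn't satisfy it, so the call returns None, and `bool(None)` is False.

False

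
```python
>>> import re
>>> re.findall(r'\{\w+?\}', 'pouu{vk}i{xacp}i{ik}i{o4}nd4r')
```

`findall` yields the raw match text (4 of them) because the pattern has no groups.

['{vk}', '{xacp}', '{ik}', '{o4}']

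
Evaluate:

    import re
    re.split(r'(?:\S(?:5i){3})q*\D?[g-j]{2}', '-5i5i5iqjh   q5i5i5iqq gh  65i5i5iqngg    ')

The pattern matches a non-whitespace character, then the literal '5i' repeated 3 times (non-capturing group); then zero or more of the literal 'q', then optionally a non-digit, then exactly 2 of a character in [g-j].
Matches to split on: at [0:10] → '-5i5i5iqjh'; at [13:25] → 'q5i5i5iqq gh'; at [27:38] → '65i5i5iqngg'.
The string is cut at each match, leaving 4 pieces.

['', '   ', '  ', '    ']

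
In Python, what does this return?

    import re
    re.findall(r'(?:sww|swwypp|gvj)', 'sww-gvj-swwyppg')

`|` is ordered: at each position the engine commits to the first alternative that works.
Walking the string: at [0:3] → 'sww'; at [4:7] → 'gvj'; at [8:11] → 'sww'.
Since nothing is captured, `findall` lists the 3 matched substrings directly.

['sww', 'gvj', 'sww']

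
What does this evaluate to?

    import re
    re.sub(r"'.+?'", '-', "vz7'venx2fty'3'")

The `?` after the quantifier makes it lazy — it takes as little as possible before letting the rest of the pattern try.
Matches: at [3:13] → "'venx2fty'".
Each match is replaced by '-'.

"vz7-3'"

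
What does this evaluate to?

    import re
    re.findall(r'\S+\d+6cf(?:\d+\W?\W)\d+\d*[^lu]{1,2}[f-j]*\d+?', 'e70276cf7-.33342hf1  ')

This matches one or more of a non-whitespace character, then one or more of a digit, then the literal '6cf'; then one or more of a digit, then optionally a non-word character, then a non-word character (non-capturing group); then one or more of a digit; then zero or more of a digit, then 1 to 2 of any character except [lu], then zero or more of a character in [f-j]; then one or more of a digit (lazy).
Walking the string: at [0:19] → 'e70276cf7-.33342hf1'.
`findall` yields the raw match text (1 of them) because the pattern has no groups.

['e70276cf7-.33342hf1']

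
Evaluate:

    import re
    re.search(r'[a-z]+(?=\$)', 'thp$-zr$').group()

'thp'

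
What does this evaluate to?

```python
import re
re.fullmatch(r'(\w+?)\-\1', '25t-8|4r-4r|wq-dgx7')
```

The backreference `\1` re-matches whatever the first group consumed, character for character.
`re.fullmatch` is like wrapping the pattern in `^…$` (in single-line mode).
Here there's no way to consume every character, so the call returns None.

None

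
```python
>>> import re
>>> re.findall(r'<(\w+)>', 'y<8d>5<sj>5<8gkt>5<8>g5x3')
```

['8d', 'sj', '8gkt', '8']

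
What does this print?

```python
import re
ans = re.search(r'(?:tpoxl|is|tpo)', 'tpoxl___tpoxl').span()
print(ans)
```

(0, 5)

Alternation tries branches left to right and keeps the first one that lets the overall match succeed at that position.
Unlike `match`, `search` isn't anchored — it looks for the pattern anywhere in the string.
The match spans [0:5] → 'tpoxl'.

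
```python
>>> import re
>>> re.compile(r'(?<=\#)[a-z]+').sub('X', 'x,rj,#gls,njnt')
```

'x,rj,#X,njnt'

The lookaround is zero-width — it requires the adjacent text to match without consuming it, so the asserted text isn't part of the match.
Matches: at [6:9] → 'gls'.
Each match is replaced by 'X'.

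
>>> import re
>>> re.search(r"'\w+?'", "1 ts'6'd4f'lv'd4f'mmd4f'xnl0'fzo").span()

(4, 7)

`re.search` tries every starting position until one works.
The match spans [4:7] → "'6'".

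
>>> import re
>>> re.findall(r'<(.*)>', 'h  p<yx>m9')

['yx']

Matches: at [4:8] match '<yx>', group 1 = 'yx'.
With a single group, `findall` returns only what that group captured — 1 item.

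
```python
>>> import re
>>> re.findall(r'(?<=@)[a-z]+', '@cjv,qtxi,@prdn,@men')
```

['cjv', 'prdn', 'men']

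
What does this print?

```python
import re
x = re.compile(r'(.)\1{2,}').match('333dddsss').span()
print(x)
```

(0, 3)

With `match`, the pattern is implicitly anchored at the beginning.
The match spans [0:3] → '333'.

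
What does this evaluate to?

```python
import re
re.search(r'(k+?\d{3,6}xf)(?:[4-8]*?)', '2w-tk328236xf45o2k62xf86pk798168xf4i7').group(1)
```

'k328236xf'

Pattern: one or more of the literal 'k' (lazy), then 3 to 6 of a digit, then the literal 'xf' (captured); then zero or more of a character in [4-8] (lazy) (non-capturing group).
`re.search` tries every starting position until one works.
The match spans [4:13] → 'k328236xf'.
Captured: group 1 = 'k328236xf'.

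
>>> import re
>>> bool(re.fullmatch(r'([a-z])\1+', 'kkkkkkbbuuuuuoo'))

False

`\1` has to match the exact text group 1 already captured.
`re.fullmatch` requires the pattern to consume the entire string.
Here the pattern can't cover the whole string, so the call returns None, and `bool(None)` is False.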